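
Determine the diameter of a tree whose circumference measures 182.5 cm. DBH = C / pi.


DBH = C / pi = 182.5 / 3.141593 = 58.0915 ≈ 58.09 cm

58.09 cm


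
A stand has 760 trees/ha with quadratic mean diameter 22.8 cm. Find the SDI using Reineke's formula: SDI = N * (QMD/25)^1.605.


QMD/25 = 22.8/25 = 0.912
(0.912)^1.605 = exp(1.605 * ln(0.912)) = exp(1.605 * (-0.0921153)) = exp(-0.147845) = 0.862565
SDI = 760 * 0.862565 = 655.549 ≈ 656

656


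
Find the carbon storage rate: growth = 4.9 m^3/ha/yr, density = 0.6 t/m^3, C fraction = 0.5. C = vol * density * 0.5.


C = 4.9 * 0.6 * 0.5 = 1.47 t C/ha/yr

1.47 t C/ha/yr


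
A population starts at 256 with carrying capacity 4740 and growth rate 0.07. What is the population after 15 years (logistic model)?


(K - N0)/N0 = (4740 - 256)/256 = 4484/256 = 17.5156
r*t = 0.07 * 15 = 1.05; exp(-1.05) = 0.349938
17.5156 * 0.349938 = 6.12937
1 + 6.12937 = 7.12937
N = 4740 / 7.12937 = 664.855 ≈ 665

665


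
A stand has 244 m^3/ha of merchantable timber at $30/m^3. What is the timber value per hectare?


Value = 244 * 30 = $7320/ha

$7320/ha


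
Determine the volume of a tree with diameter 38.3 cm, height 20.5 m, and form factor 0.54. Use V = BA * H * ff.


(D/200)^2 = (38.3/200)^2 = 0.1915^2 = 0.03667225
BA = 3.141593 * 0.03667225 = 0.115209 m^2
V = 0.115209 * 20.5 * 0.54 = 1.27536 ≈ 1.275 m^3

1.275 m^3


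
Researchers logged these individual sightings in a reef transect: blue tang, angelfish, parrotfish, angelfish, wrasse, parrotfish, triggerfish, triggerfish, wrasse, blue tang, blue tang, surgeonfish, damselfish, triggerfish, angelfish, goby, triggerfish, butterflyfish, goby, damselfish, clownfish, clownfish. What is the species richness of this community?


Total individuals logged = 22
Distinct species (count of individuals): blue tang (3), angelfish (3), parrotfish (2), wrasse (2), triggerfish (4), surgeonfish (1), damselfish (2), goby (2), butterflyfish (1), clownfish (2)
Species richness = number of distinct species = 10

10


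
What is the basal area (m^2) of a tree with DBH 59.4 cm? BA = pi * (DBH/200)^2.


D/200 = 59.4/200 = 0.297 m
(D/200)^2 = 0.297^2 = 0.088209
BA = 3.141593 * 0.088209 = 0.277117 ≈ 0.2771 m^2

0.2771 m^2


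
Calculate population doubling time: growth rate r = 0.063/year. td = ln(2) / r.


td = ln(2) / 0.063 = 0.693147 / 0.063 = 11.0023 ≈ 11.0 years

11.0 years


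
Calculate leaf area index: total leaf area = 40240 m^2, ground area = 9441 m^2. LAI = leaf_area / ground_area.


LAI = 40240 / 9441 = 4.2623 ≈ 4.26

4.26


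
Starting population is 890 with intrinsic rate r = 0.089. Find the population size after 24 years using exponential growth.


r*t = 0.089 * 24 = 2.136
exp(2.136) = 8.46551
N = 890 * 8.46551 = 7534.30 ≈ 7534

7534


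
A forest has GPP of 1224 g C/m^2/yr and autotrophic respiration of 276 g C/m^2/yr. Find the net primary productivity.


NPP = GPP - Ra = 1224 - 276 = 948 g C/m^2/yr

948 g C/m^2/yr


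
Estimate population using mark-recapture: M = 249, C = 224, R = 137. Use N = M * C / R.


N = M * C / R = 249 * 224 / 137 = 55776 / 137 = 407.12 ≈ 407

407 individuals


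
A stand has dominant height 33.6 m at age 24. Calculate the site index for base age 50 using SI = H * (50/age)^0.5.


50/24 = 2.08333
(2.08333)^0.5 = 1.44337
SI = 33.6 * 1.44337 = 48.4972 ≈ 48.5 m

48.5 m


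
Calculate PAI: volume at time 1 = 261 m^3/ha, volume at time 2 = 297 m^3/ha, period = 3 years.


PAI = (V2 - V1) / period = (297 - 261) / 3 = 36 / 3 = 12.00 m^3/ha/yr

12.00 m^3/ha/yr


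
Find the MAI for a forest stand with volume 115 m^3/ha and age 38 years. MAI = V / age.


MAI = 115 / 38 = 3.0263 ≈ 3.03 m^3/ha/yr

3.03 m^3/ha/yr


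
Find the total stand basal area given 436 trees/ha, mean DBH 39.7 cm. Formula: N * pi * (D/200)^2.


(D/200)^2 = (39.7/200)^2 = 0.1985^2 = 0.03940225
Individual BA = 3.141593 * 0.03940225 = 0.123786 m^2
Stand BA = 436 * 0.123786 = 53.9707 ≈ 53.97 m^2/ha

53.97 m^2/ha


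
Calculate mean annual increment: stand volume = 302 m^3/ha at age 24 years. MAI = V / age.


MAI = 302 / 24 = 12.5833 ≈ 12.58 m^3/ha/yr

12.58 m^3/ha/yr


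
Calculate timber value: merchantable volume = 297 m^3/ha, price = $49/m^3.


Value = 297 * 49 = $14553/ha

$14553/ha


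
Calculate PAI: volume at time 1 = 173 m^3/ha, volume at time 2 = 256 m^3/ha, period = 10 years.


PAI = (V2 - V1) / period = (256 - 173) / 10 = 83 / 10 = 8.30 m^3/ha/yr

8.30 m^3/ha/yr


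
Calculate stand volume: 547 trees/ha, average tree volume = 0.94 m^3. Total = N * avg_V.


V_stand = 547 * 0.94 = 514.18 ≈ 514.2 m^3/ha

514.2 m^3/ha


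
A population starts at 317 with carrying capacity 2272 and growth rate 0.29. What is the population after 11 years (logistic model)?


(K - N0)/N0 = (2272 - 317)/317 = 1955/317 = 6.16719
r*t = 0.29 * 11 = 3.19; exp(-3.19) = 0.0411719
6.16719 * 0.0411719 = 0.253915
1 + 0.253915 = 1.25392
N = 2272 / 1.25392 = 1811.92 ≈ 1812

1812


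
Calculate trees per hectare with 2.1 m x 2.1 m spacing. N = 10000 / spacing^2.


N = 10000 / 2.1^2 = 10000 / 4.41 = 2267.57 ≈ 2268 trees/ha

2268 trees/ha


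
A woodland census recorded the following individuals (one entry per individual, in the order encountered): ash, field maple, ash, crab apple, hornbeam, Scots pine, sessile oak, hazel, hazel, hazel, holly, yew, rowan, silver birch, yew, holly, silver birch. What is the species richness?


Total individuals logged = 17
Distinct species (count of individuals): ash (2), field maple (1), crab apple (1), hornbeam (1), Scots pine (1), sessile oak (1), hazel (3), holly (2), yew (2), rowan (1), silver birch (2)
Species richness = number of distinct species = 11

11


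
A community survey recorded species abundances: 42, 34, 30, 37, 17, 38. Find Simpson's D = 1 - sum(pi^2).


Total N = 42 + 34 + 30 + 37 + 17 + 38 = 198
Per-species terms:
  p = 42/198 = 0.212121; p^2 = 0.212121^2 = 0.044995
  p = 34/198 = 0.171717; p^2 = 0.171717^2 = 0.029487
  p = 30/198 = 0.151515; p^2 = 0.151515^2 = 0.022957
  p = 37/198 = 0.186869; p^2 = 0.186869^2 = 0.034920
  p = 17/198 = 0.085859; p^2 = 0.085859^2 = 0.007372
  p = 38/198 = 0.191919; p^2 = 0.191919^2 = 0.036833
sum(p^2) = 0.044995 + 0.029487 + 0.022957 + 0.034920 + 0.007372 + 0.036833 = 0.176564
D = 1 - 0.176564 = 0.823436 ≈ 0.8234

0.8234


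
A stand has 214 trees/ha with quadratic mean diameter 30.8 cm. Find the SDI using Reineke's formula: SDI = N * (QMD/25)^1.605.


QMD/25 = 30.8/25 = 1.232
(1.232)^1.605 = exp(1.605 * ln(1.232)) = exp(1.605 * 0.208639) = exp(0.334866) = 1.39775
SDI = 214 * 1.39775 = 299.119 ≈ 299

299


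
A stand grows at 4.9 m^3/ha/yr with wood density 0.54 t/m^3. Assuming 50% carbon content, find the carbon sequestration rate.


C = 4.9 * 0.54 * 0.5 = 1.323 ≈ 1.32 t C/ha/yr

1.32 t C/ha/yr


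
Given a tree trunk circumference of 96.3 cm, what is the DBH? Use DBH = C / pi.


DBH = C / pi = 96.3 / 3.141593 = 30.6532 ≈ 30.65 cm

30.65 cm


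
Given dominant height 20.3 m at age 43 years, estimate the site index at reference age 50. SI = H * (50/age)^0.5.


50/43 = 1.16279
(1.16279)^0.5 = 1.07833
SI = 20.3 * 1.07833 = 21.8901 ≈ 21.9 m

21.9 m


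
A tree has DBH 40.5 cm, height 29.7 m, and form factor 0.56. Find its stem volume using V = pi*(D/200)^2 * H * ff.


(D/200)^2 = (40.5/200)^2 = 0.2025^2 = 0.04100625
BA = 3.141593 * 0.04100625 = 0.128825 m^2
V = 0.128825 * 29.7 * 0.56 = 2.14262 ≈ 2.143 m^3

2.143 m^3


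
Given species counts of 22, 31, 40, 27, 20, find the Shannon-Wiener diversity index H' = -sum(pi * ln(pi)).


Total N = 22 + 31 + 40 + 27 + 20 = 140
Per-species terms:
  p = 22/140 = 0.157143; ln(p) = -1.850599; p*ln(p) = 0.157143 * (-1.850599) = -0.290809
  p = 31/140 = 0.221429; ln(p) = -1.507653; p*ln(p) = 0.221429 * (-1.507653) = -0.333838
  p = 40/140 = 0.285714; ln(p) = -1.252764; p*ln(p) = 0.285714 * (-1.252764) = -0.357932
  p = 27/140 = 0.192857; ln(p) = -1.645806; p*ln(p) = 0.192857 * (-1.645806) = -0.317405
  p = 20/140 = 0.142857; ln(p) = -1.945911; p*ln(p) = 0.142857 * (-1.945911) = -0.277987
sum(p*ln(p)) = (-0.290809) + (-0.333838) + (-0.357932) + (-0.317405) + (-0.277987) = -1.577971
H' = -(-1.577971) = 1.577971 ≈ 1.5780

1.5780


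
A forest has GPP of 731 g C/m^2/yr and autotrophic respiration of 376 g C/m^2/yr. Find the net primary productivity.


NPP = GPP - Ra = 731 - 376 = 355 g C/m^2/yr

355 g C/m^2/yr


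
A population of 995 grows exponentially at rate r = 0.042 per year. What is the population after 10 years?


r*t = 0.042 * 10 = 0.42
exp(0.42) = 1.52196
N = 995 * 1.52196 = 1514.35 ≈ 1514

1514


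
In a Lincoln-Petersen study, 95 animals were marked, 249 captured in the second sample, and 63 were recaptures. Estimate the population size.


N = M * C / R = 95 * 249 / 63 = 23655 / 63 = 375.48 ≈ 375

375 individuals


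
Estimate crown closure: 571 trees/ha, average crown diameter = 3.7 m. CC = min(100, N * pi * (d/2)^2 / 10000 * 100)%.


(d/2)^2 = (3.7/2)^2 = 1.85^2 = 3.4225
Crown area = 3.141593 * 3.4225 = 10.7521 m^2
N * area / 10000 * 100 = 571 * 10.7521 / 10000 * 100 = 61.3945
CC = min(100, 61.3945) = 61.3945 ≈ 61.4%

61.4%


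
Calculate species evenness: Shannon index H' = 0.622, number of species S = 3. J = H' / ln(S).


ln(3) = 1.09861
J = H' / ln(S) = 0.622 / 1.09861 = 0.566170 ≈ 0.5662

0.5662


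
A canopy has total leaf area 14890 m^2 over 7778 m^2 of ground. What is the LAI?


LAI = 14890 / 7778 = 1.9144 ≈ 1.91

1.91


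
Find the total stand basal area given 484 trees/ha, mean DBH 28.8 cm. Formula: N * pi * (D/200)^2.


(D/200)^2 = (28.8/200)^2 = 0.144^2 = 0.020736
Individual BA = 3.141593 * 0.020736 = 0.0651441 m^2
Stand BA = 484 * 0.0651441 = 31.5297 ≈ 31.53 m^2/ha

31.53 m^2/ha


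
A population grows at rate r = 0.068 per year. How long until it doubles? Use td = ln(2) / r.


td = ln(2) / 0.068 = 0.693147 / 0.068 = 10.1933 ≈ 10.2 years

10.2 years


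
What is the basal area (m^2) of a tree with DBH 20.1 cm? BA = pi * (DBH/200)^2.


D/200 = 20.1/200 = 0.1005 m
(D/200)^2 = 0.1005^2 = 0.01010025
BA = 3.141593 * 0.01010025 = 0.0317309 ≈ 0.0317 m^2

0.0317 m^2


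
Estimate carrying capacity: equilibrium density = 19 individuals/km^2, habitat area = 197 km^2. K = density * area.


K = 19 * 197 = 3743 individuals

3743 individuals


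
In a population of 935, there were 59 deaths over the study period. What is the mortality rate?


Mortality rate = 59 / 935 = 0.063102 ≈ 0.0631

0.0631


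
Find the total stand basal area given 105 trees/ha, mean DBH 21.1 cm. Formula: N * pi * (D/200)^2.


(D/200)^2 = (21.1/200)^2 = 0.1055^2 = 0.01113025
Individual BA = 3.141593 * 0.01113025 = 0.0349667 m^2
Stand BA = 105 * 0.0349667 = 3.67150 ≈ 3.67 m^2/ha

3.67 m^2/ha


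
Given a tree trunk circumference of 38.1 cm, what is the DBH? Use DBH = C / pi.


DBH = C / pi = 38.1 / 3.141593 = 12.1276 ≈ 12.13 cm

12.13 cm


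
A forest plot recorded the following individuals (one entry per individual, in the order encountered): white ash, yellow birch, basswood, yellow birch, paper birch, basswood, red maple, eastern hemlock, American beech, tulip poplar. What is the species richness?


Total individuals logged = 10
Distinct species (count of individuals): white ash (1), yellow birch (2), basswood (2), paper birch (1), red maple (1), eastern hemlock (1), American beech (1), tulip poplar (1)
Species richness = number of distinct species = 8

8


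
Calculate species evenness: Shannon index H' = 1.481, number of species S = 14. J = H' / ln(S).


ln(14) = 2.63906
J = H' / ln(S) = 1.481 / 2.63906 = 0.561185 ≈ 0.5612

0.5612


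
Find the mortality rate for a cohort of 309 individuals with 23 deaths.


Mortality rate = 23 / 309 = 0.074434 ≈ 0.0744

0.0744


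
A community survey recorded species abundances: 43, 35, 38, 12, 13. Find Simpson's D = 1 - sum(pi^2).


Total N = 43 + 35 + 38 + 12 + 13 = 141
Per-species terms:
  p = 43/141 = 0.304965; p^2 = 0.304965^2 = 0.093004
  p = 35/141 = 0.248227; p^2 = 0.248227^2 = 0.061617
  p = 38/141 = 0.269504; p^2 = 0.269504^2 = 0.072632
  p = 12/141 = 0.085106; p^2 = 0.085106^2 = 0.007243
  p = 13/141 = 0.092199; p^2 = 0.092199^2 = 0.008501
sum(p^2) = 0.093004 + 0.061617 + 0.072632 + 0.007243 + 0.008501 = 0.242997
D = 1 - 0.242997 = 0.757003 ≈ 0.7570

0.7570


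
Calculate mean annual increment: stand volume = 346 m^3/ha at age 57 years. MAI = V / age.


MAI = 346 / 57 = 6.0702 ≈ 6.07 m^3/ha/yr

6.07 m^3/ha/yr


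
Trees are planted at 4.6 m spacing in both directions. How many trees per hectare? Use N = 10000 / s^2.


N = 10000 / 4.6^2 = 10000 / 21.16 = 472.590 ≈ 473 trees/ha

473 trees/ha


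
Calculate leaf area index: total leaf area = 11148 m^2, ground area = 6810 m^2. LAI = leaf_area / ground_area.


LAI = 11148 / 6810 = 1.6370 ≈ 1.64

1.64


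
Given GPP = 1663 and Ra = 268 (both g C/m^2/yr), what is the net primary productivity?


NPP = GPP - Ra = 1663 - 268 = 1395 g C/m^2/yr

1395 g C/m^2/yr


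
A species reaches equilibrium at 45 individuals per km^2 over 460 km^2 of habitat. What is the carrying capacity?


K = 45 * 460 = 20700 individuals

20700 individuals


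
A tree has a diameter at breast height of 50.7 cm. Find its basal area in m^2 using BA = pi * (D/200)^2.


D/200 = 50.7/200 = 0.2535 m
(D/200)^2 = 0.2535^2 = 0.06426225
BA = 3.141593 * 0.06426225 = 0.201886 ≈ 0.2019 m^2

0.2019 m^2


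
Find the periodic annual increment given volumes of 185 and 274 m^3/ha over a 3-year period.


PAI = (V2 - V1) / period = (274 - 185) / 3 = 89 / 3 = 29.6667 ≈ 29.67 m^3/ha/yr

29.67 m^3/ha/yr


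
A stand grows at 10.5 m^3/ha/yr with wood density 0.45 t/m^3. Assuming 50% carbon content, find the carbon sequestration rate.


C = 10.5 * 0.45 * 0.5 = 2.3625 ≈ 2.36 t C/ha/yr

2.36 t C/ha/yr


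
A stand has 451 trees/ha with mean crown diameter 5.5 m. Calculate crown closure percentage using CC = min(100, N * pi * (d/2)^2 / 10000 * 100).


(d/2)^2 = (5.5/2)^2 = 2.75^2 = 7.5625
Crown area = 3.141593 * 7.5625 = 23.7583 m^2
N * area / 10000 * 100 = 451 * 23.7583 / 10000 * 100 = 107.150
CC = min(100, 107.150) = 100%

100%


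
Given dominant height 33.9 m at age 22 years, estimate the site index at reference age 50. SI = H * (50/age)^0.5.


50/22 = 2.27273
(2.27273)^0.5 = 1.50756
SI = 33.9 * 1.50756 = 51.1063 ≈ 51.1 m

51.1 m


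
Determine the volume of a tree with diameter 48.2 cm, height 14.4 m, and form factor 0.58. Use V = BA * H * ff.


(D/200)^2 = (48.2/200)^2 = 0.241^2 = 0.058081
BA = 3.141593 * 0.058081 = 0.182467 m^2
V = 0.182467 * 14.4 * 0.58 = 1.52396 ≈ 1.524 m^3

1.524 m^3


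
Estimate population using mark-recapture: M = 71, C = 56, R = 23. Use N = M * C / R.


N = M * C / R = 71 * 56 / 23 = 3976 / 23 = 172.87 ≈ 173

173 individuals


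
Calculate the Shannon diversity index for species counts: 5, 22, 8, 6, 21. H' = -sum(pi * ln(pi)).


Total N = 5 + 22 + 8 + 6 + 21 = 62
Per-species terms:
  p = 5/62 = 0.080645; ln(p) = -2.517698; p*ln(p) = 0.080645 * (-2.517698) = -0.203040
  p = 22/62 = 0.354839; ln(p) = -1.036091; p*ln(p) = 0.354839 * (-1.036091) = -0.367645
  p = 8/62 = 0.129032; ln(p) = -2.047695; p*ln(p) = 0.129032 * (-2.047695) = -0.264218
  p = 6/62 = 0.096774; ln(p) = -2.335377; p*ln(p) = 0.096774 * (-2.335377) = -0.226004
  p = 21/62 = 0.338710; ln(p) = -1.082611; p*ln(p) = 0.338710 * (-1.082611) = -0.366691
sum(p*ln(p)) = (-0.203040) + (-0.367645) + (-0.264218) + (-0.226004) + (-0.366691) = -1.427598
H' = -(-1.427598) = 1.427598 ≈ 1.4276

1.4276


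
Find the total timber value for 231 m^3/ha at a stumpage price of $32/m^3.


Value = 231 * 32 = $7392/ha

$7392/ha


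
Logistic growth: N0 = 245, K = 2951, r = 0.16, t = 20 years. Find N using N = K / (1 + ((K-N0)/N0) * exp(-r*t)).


(K - N0)/N0 = (2951 - 245)/245 = 2706/245 = 11.0449
r*t = 0.16 * 20 = 3.2; exp(-3.2) = 0.0407622
11.0449 * 0.0407622 = 0.450214
1 + 0.450214 = 1.45021
N = 2951 / 1.45021 = 2034.88 ≈ 2035

2035


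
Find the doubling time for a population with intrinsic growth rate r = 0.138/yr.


td = ln(2) / 0.138 = 0.693147 / 0.138 = 5.02280 ≈ 5.0 years

5.0 years


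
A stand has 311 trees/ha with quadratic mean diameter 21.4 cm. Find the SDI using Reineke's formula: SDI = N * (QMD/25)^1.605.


QMD/25 = 21.4/25 = 0.856
(0.856)^1.605 = exp(1.605 * ln(0.856)) = exp(1.605 * (-0.155485)) = exp(-0.249553) = 0.779149
SDI = 311 * 0.779149 = 242.315 ≈ 242

242


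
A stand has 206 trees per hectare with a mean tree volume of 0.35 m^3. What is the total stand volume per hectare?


V_stand = 206 * 0.35 = 72.1 m^3/ha

72.1 m^3/ha


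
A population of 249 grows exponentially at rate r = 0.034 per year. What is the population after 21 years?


r*t = 0.034 * 21 = 0.714
exp(0.714) = 2.04214
N = 249 * 2.04214 = 508.493 ≈ 508

508


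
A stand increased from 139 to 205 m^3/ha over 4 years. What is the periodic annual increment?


PAI = (V2 - V1) / period = (205 - 139) / 4 = 66 / 4 = 16.50 m^3/ha/yr

16.50 m^3/ha/yr


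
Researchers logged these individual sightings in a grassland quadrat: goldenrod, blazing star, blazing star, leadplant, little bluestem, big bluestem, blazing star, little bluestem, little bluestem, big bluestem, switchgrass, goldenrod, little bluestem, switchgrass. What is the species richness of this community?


Total individuals logged = 14
Distinct species (count of individuals): goldenrod (2), blazing star (3), leadplant (1), little bluestem (4), big bluestem (2), switchgrass (2)
Species richness = number of distinct species = 6

6


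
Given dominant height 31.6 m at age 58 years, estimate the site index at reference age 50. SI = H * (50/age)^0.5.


50/58 = 0.862069
(0.862069)^0.5 = 0.928477
SI = 31.6 * 0.928477 = 29.3399 ≈ 29.3 m

29.3 m


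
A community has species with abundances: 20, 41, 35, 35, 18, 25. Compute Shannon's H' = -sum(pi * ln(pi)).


Total N = 20 + 41 + 35 + 35 + 18 + 25 = 174
Per-species terms:
  p = 20/174 = 0.114943; ln(p) = -2.163319; p*ln(p) = 0.114943 * (-2.163319) = -0.248658
  p = 41/174 = 0.235632; ln(p) = -1.445484; p*ln(p) = 0.235632 * (-1.445484) = -0.340602
  p = 35/174 = 0.201149; ln(p) = -1.603709; p*ln(p) = 0.201149 * (-1.603709) = -0.322584
  p = 35/174 = 0.201149; ln(p) = -1.603709; p*ln(p) = 0.201149 * (-1.603709) = -0.322584
  p = 18/174 = 0.103448; ln(p) = -2.268686; p*ln(p) = 0.103448 * (-2.268686) = -0.234691
  p = 25/174 = 0.143678; ln(p) = -1.940181; p*ln(p) = 0.143678 * (-1.940181) = -0.278761
sum(p*ln(p)) = (-0.248658) + (-0.340602) + (-0.322584) + (-0.322584) + (-0.234691) + (-0.278761) = -1.747880
H' = -(-1.747880) = 1.747880 ≈ 1.7479

1.7479


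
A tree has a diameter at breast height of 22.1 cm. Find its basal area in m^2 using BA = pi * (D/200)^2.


D/200 = 22.1/200 = 0.1105 m
(D/200)^2 = 0.1105^2 = 0.01221025
BA = 3.141593 * 0.01221025 = 0.0383596 ≈ 0.0384 m^2

0.0384 m^2


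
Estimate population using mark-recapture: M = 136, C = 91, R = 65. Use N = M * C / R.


N = M * C / R = 136 * 91 / 65 = 12376 / 65 = 190.40 ≈ 190

190 individuals


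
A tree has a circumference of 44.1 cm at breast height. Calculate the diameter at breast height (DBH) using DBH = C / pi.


DBH = C / pi = 44.1 / 3.141593 = 14.0375 ≈ 14.04 cm

14.04 cm


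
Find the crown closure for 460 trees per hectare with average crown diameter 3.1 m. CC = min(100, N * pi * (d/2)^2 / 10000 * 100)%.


(d/2)^2 = (3.1/2)^2 = 1.55^2 = 2.4025
Crown area = 3.141593 * 2.4025 = 7.54768 m^2
N * area / 10000 * 100 = 460 * 7.54768 / 10000 * 100 = 34.7193
CC = min(100, 34.7193) = 34.7193 ≈ 34.7%

34.7%


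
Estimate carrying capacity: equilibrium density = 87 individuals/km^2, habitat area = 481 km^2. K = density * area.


K = 87 * 481 = 41847 individuals

41847 individuals


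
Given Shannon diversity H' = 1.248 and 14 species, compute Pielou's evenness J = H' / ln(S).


ln(14) = 2.63906
J = H' / ln(S) = 1.248 / 2.63906 = 0.472896 ≈ 0.4729

0.4729


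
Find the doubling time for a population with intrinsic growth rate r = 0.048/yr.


td = ln(2) / 0.048 = 0.693147 / 0.048 = 14.4406 ≈ 14.4 years

14.4 years


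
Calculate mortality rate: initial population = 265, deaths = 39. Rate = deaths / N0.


Mortality rate = 39 / 265 = 0.147170 ≈ 0.1472

0.1472


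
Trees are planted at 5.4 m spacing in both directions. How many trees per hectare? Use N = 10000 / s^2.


N = 10000 / 5.4^2 = 10000 / 29.16 = 342.936 ≈ 343 trees/ha

343 trees/ha


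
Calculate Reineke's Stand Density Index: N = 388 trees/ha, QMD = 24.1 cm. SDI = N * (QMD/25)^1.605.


QMD/25 = 24.1/25 = 0.964
(0.964)^1.605 = exp(1.605 * ln(0.964)) = exp(1.605 * (-0.0366640)) = exp(-0.0588457) = 0.942852
SDI = 388 * 0.942852 = 365.827 ≈ 366

366


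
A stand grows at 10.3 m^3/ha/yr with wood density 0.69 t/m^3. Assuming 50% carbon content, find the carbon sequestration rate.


C = 10.3 * 0.69 * 0.5 = 3.5535 ≈ 3.55 t C/ha/yr

3.55 t C/ha/yr


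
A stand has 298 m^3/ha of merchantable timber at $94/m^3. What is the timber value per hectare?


Value = 298 * 94 = $28012/ha

$28012/ha


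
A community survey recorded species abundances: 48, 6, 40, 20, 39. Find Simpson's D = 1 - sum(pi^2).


Total N = 48 + 6 + 40 + 20 + 39 = 153
Per-species terms:
  p = 48/153 = 0.313725; p^2 = 0.313725^2 = 0.098423
  p = 6/153 = 0.039216; p^2 = 0.039216^2 = 0.001538
  p = 40/153 = 0.261438; p^2 = 0.261438^2 = 0.068350
  p = 20/153 = 0.130719; p^2 = 0.130719^2 = 0.017087
  p = 39/153 = 0.254902; p^2 = 0.254902^2 = 0.064975
sum(p^2) = 0.098423 + 0.001538 + 0.068350 + 0.017087 + 0.064975 = 0.250373
D = 1 - 0.250373 = 0.749627 ≈ 0.7496

0.7496


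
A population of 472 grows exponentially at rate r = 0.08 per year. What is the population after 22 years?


r*t = 0.08 * 22 = 1.76
exp(1.76) = 5.81244
N = 472 * 5.81244 = 2743.47 ≈ 2743

2743


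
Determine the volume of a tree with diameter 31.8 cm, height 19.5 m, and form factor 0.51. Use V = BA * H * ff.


(D/200)^2 = (31.8/200)^2 = 0.159^2 = 0.025281
BA = 3.141593 * 0.025281 = 0.0794226 m^2
V = 0.0794226 * 19.5 * 0.51 = 0.789858 ≈ 0.790 m^3

0.790 m^3


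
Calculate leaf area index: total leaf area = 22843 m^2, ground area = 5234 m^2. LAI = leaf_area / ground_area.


LAI = 22843 / 5234 = 4.3643 ≈ 4.36

4.36


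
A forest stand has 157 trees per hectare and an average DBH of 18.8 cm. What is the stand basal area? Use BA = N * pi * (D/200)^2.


(D/200)^2 = (18.8/200)^2 = 0.094^2 = 0.008836
Individual BA = 3.141593 * 0.008836 = 0.0277591 m^2
Stand BA = 157 * 0.0277591 = 4.35818 ≈ 4.36 m^2/ha

4.36 m^2/ha


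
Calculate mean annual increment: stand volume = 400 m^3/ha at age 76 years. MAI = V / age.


MAI = 400 / 76 = 5.2632 ≈ 5.26 m^3/ha/yr

5.26 m^3/ha/yr


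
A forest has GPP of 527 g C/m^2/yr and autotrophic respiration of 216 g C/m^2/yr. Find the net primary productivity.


NPP = GPP - Ra = 527 - 216 = 311 g C/m^2/yr

311 g C/m^2/yr


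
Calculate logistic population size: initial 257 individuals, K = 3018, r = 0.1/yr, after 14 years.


(K - N0)/N0 = (3018 - 257)/257 = 2761/257 = 10.7432
r*t = 0.1 * 14 = 1.4; exp(-1.4) = 0.246597
10.7432 * 0.246597 = 2.64924
1 + 2.64924 = 3.64924
N = 3018 / 3.64924 = 827.022 ≈ 827

827


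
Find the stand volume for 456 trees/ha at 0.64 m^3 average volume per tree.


V_stand = 456 * 0.64 = 291.84 ≈ 291.8 m^3/ha

291.8 m^3/ha


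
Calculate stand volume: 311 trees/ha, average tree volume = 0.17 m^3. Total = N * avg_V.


V_stand = 311 * 0.17 = 52.87 ≈ 52.9 m^3/ha

52.9 m^3/ha


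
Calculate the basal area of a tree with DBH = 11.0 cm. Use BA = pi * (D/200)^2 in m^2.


D/200 = 11.0/200 = 0.055 m
(D/200)^2 = 0.055^2 = 0.003025
BA = 3.141593 * 0.003025 = 0.00950332 ≈ 0.0095 m^2

0.0095 m^2


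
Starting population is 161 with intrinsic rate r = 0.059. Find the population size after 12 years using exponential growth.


r*t = 0.059 * 12 = 0.708
exp(0.708) = 2.02993
N = 161 * 2.02993 = 326.819 ≈ 327

327


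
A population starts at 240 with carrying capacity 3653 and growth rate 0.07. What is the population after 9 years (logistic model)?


(K - N0)/N0 = (3653 - 240)/240 = 3413/240 = 14.2208
r*t = 0.07 * 9 = 0.63; exp(-0.63) = 0.532592
14.2208 * 0.532592 = 7.57388
1 + 7.57388 = 8.57388
N = 3653 / 8.57388 = 426.061 ≈ 426

426


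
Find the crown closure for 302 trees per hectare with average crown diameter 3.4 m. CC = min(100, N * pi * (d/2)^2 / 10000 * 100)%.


(d/2)^2 = (3.4/2)^2 = 1.7^2 = 2.89
Crown area = 3.141593 * 2.89 = 9.07920 m^2
N * area / 10000 * 100 = 302 * 9.07920 / 10000 * 100 = 27.4192
CC = min(100, 27.4192) = 27.4192 ≈ 27.4%

27.4%


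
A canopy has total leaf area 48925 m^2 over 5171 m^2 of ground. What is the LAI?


LAI = 48925 / 5171 = 9.4614 ≈ 9.46

9.46


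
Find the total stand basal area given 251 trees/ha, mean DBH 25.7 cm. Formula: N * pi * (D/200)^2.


(D/200)^2 = (25.7/200)^2 = 0.1285^2 = 0.01651225
Individual BA = 3.141593 * 0.01651225 = 0.0518748 m^2
Stand BA = 251 * 0.0518748 = 13.0206 ≈ 13.02 m^2/ha

13.02 m^2/ha


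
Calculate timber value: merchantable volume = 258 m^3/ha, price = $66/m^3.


Value = 258 * 66 = $17028/ha

$17028/ha


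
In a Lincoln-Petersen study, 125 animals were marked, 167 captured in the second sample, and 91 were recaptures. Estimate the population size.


N = M * C / R = 125 * 167 / 91 = 20875 / 91 = 229.40 ≈ 229

229 individuals


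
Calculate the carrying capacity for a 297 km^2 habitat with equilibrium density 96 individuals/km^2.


K = 96 * 297 = 28512 individuals

28512 individuals


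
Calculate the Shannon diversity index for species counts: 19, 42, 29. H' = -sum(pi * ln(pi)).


Total N = 19 + 42 + 29 = 90
Per-species terms:
  p = 19/90 = 0.211111; ln(p) = -1.555371; p*ln(p) = 0.211111 * (-1.555371) = -0.328356
  p = 42/90 = 0.466667; ln(p) = -0.762139; p*ln(p) = 0.466667 * (-0.762139) = -0.355665
  p = 29/90 = 0.322222; ln(p) = -1.132515; p*ln(p) = 0.322222 * (-1.132515) = -0.364921
sum(p*ln(p)) = (-0.328356) + (-0.355665) + (-0.364921) = -1.048942
H' = -(-1.048942) = 1.048942 ≈ 1.0489

1.0489


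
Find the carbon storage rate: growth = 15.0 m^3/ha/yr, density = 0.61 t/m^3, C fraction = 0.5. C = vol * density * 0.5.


C = 15.0 * 0.61 * 0.5 = 4.575 ≈ 4.58 t C/ha/yr

4.58 t C/ha/yr


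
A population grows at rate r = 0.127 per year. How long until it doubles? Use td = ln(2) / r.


td = ln(2) / 0.127 = 0.693147 / 0.127 = 5.45785 ≈ 5.5 years

5.5 years


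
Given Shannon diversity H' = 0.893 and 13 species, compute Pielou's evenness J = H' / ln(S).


ln(13) = 2.56495
J = H' / ln(S) = 0.893 / 2.56495 = 0.348155 ≈ 0.3482

0.3482


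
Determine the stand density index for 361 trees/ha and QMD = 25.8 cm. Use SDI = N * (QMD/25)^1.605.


QMD/25 = 25.8/25 = 1.032
(1.032)^1.605 = exp(1.605 * ln(1.032)) = exp(1.605 * 0.0314987) = exp(0.0505554) = 1.05186
SDI = 361 * 1.05186 = 379.721 ≈ 380

380


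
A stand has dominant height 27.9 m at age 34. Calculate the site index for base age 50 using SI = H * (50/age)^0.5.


50/34 = 1.47059
(1.47059)^0.5 = 1.21268
SI = 27.9 * 1.21268 = 33.8338 ≈ 33.8 m

33.8 m


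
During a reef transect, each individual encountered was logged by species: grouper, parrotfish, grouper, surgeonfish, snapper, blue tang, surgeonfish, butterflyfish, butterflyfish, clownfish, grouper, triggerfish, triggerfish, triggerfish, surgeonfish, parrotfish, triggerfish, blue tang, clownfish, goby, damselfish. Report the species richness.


Total individuals logged = 21
Distinct species (count of individuals): grouper (3), parrotfish (2), surgeonfish (3), snapper (1), blue tang (2), butterflyfish (2), clownfish (2), triggerfish (4), goby (1), damselfish (1)
Species richness = number of distinct species = 10

10


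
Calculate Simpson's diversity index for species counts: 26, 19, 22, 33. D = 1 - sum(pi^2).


Total N = 26 + 19 + 22 + 33 = 100
Per-species terms:
  p = 26/100 = 0.260000; p^2 = 0.260000^2 = 0.067600
  p = 19/100 = 0.190000; p^2 = 0.190000^2 = 0.036100
  p = 22/100 = 0.220000; p^2 = 0.220000^2 = 0.048400
  p = 33/100 = 0.330000; p^2 = 0.330000^2 = 0.108900
sum(p^2) = 0.067600 + 0.036100 + 0.048400 + 0.108900 = 0.261000
D = 1 - 0.261000 = 0.739000 ≈ 0.7390

0.7390


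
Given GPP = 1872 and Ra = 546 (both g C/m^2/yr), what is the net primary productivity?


NPP = GPP - Ra = 1872 - 546 = 1326 g C/m^2/yr

1326 g C/m^2/yr


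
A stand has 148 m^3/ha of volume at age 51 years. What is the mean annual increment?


MAI = 148 / 51 = 2.9020 ≈ 2.90 m^3/ha/yr

2.90 m^3/ha/yr


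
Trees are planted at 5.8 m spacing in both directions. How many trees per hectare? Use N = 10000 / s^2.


N = 10000 / 5.8^2 = 10000 / 33.64 = 297.265 ≈ 297 trees/ha

297 trees/ha


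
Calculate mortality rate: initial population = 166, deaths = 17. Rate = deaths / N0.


Mortality rate = 17 / 166 = 0.102410 ≈ 0.1024

0.1024


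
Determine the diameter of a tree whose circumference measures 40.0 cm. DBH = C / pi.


DBH = C / pi = 40.0 / 3.141593 = 12.7324 ≈ 12.73 cm

12.73 cm


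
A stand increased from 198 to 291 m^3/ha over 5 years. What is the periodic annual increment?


PAI = (V2 - V1) / period = (291 - 198) / 5 = 93 / 5 = 18.60 m^3/ha/yr

18.60 m^3/ha/yr


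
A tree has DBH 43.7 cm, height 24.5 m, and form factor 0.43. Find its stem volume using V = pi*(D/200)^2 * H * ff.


(D/200)^2 = (43.7/200)^2 = 0.2185^2 = 0.04774225
BA = 3.141593 * 0.04774225 = 0.149987 m^2
V = 0.149987 * 24.5 * 0.43 = 1.58011 ≈ 1.580 m^3

1.580 m^3


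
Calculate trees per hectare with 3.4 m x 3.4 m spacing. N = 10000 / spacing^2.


N = 10000 / 3.4^2 = 10000 / 11.56 = 865.052 ≈ 865 trees/ha

865 trees/ha


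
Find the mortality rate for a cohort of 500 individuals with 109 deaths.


Mortality rate = 109 / 500 = 0.2180

0.2180


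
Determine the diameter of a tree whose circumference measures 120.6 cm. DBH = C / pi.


DBH = C / pi = 120.6 / 3.141593 = 38.3882 ≈ 38.39 cm

38.39 cm


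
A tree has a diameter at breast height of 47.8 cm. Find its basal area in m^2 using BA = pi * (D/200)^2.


D/200 = 47.8/200 = 0.239 m
(D/200)^2 = 0.239^2 = 0.057121
BA = 3.141593 * 0.057121 = 0.179451 ≈ 0.1795 m^2

0.1795 m^2


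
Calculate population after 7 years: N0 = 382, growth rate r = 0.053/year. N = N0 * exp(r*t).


r*t = 0.053 * 7 = 0.371
exp(0.371) = 1.44918
N = 382 * 1.44918 = 553.587 ≈ 554

554


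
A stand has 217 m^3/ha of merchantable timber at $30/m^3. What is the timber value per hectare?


Value = 217 * 30 = $6510/ha

$6510/ha


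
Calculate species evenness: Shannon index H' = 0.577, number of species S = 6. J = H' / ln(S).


ln(6) = 1.79176
J = H' / ln(S) = 0.577 / 1.79176 = 0.322030 ≈ 0.3220

0.3220


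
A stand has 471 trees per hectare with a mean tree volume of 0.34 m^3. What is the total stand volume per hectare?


V_stand = 471 * 0.34 = 160.14 ≈ 160.1 m^3/ha

160.1 m^3/ha


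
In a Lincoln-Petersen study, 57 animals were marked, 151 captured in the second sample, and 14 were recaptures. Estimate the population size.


N = M * C / R = 57 * 151 / 14 = 8607 / 14 = 614.79 ≈ 615

615 individuals


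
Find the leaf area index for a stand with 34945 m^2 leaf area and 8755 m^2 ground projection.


LAI = 34945 / 8755 = 3.9914 ≈ 3.99

3.99


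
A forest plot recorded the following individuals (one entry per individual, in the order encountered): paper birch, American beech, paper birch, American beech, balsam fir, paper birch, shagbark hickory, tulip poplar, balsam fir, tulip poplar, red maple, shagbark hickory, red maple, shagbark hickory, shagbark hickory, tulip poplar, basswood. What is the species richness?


Total individuals logged = 17
Distinct species (count of individuals): paper birch (3), American beech (2), balsam fir (2), shagbark hickory (4), tulip poplar (3), red maple (2), basswood (1)
Species richness = number of distinct species = 7

7


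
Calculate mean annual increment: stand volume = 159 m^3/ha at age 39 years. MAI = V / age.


MAI = 159 / 39 = 4.0769 ≈ 4.08 m^3/ha/yr

4.08 m^3/ha/yr


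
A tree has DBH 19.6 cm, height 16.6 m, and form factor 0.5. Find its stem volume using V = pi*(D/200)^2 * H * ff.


(D/200)^2 = (19.6/200)^2 = 0.098^2 = 0.009604
BA = 3.141593 * 0.009604 = 0.0301719 m^2
V = 0.0301719 * 16.6 * 0.5 = 0.250427 ≈ 0.250 m^3

0.250 m^3


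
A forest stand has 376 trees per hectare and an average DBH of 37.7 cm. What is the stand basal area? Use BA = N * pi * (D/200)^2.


(D/200)^2 = (37.7/200)^2 = 0.1885^2 = 0.03553225
Individual BA = 3.141593 * 0.03553225 = 0.111628 m^2
Stand BA = 376 * 0.111628 = 41.9721 ≈ 41.97 m^2/ha

41.97 m^2/ha


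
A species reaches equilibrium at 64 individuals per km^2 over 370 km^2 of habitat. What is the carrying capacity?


K = 64 * 370 = 23680 individuals

23680 individuals


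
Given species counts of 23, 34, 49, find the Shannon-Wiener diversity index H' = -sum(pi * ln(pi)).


Total N = 23 + 34 + 49 = 106
Per-species terms:
  p = 23/106 = 0.216981; ln(p) = -1.527945; p*ln(p) = 0.216981 * (-1.527945) = -0.331535
  p = 34/106 = 0.320755; ln(p) = -1.137078; p*ln(p) = 0.320755 * (-1.137078) = -0.364723
  p = 49/106 = 0.462264; ln(p) = -0.771619; p*ln(p) = 0.462264 * (-0.771619) = -0.356692
sum(p*ln(p)) = (-0.331535) + (-0.364723) + (-0.356692) = -1.052950
H' = -(-1.052950) = 1.052950 ≈ 1.0530

1.0530


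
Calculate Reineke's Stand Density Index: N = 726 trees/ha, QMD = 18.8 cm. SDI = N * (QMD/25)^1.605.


QMD/25 = 18.8/25 = 0.752
(0.752)^1.605 = exp(1.605 * ln(0.752)) = exp(1.605 * (-0.285019)) = exp(-0.457455) = 0.632892
SDI = 726 * 0.632892 = 459.480 ≈ 459

459


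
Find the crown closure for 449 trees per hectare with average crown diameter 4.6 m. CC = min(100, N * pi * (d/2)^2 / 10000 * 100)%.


(d/2)^2 = (4.6/2)^2 = 2.3^2 = 5.29
Crown area = 3.141593 * 5.29 = 16.6190 m^2
N * area / 10000 * 100 = 449 * 16.6190 / 10000 * 100 = 74.6193
CC = min(100, 74.6193) = 74.6193 ≈ 74.6%

74.6%


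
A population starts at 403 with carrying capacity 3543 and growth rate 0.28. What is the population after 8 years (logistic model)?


(K - N0)/N0 = (3543 - 403)/403 = 3140/403 = 7.79156
r*t = 0.28 * 8 = 2.24; exp(-2.24) = 0.106459
7.79156 * 0.106459 = 0.829482
1 + 0.829482 = 1.82948
N = 3543 / 1.82948 = 1936.62 ≈ 1937

1937


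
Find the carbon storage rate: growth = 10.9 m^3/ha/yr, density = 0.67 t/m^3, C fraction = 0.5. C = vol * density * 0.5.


C = 10.9 * 0.67 * 0.5 = 3.6515 ≈ 3.65 t C/ha/yr

3.65 t C/ha/yr


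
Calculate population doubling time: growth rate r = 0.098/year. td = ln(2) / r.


td = ln(2) / 0.098 = 0.693147 / 0.098 = 7.07293 ≈ 7.1 years

7.1 years


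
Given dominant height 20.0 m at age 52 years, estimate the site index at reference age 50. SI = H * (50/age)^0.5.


50/52 = 0.961538
(0.961538)^0.5 = 0.980580
SI = 20.0 * 0.980580 = 19.6116 ≈ 19.6 m

19.6 m


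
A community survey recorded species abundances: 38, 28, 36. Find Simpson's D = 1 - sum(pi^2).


Total N = 38 + 28 + 36 = 102
Per-species terms:
  p = 38/102 = 0.372549; p^2 = 0.372549^2 = 0.138793
  p = 28/102 = 0.274510; p^2 = 0.274510^2 = 0.075356
  p = 36/102 = 0.352941; p^2 = 0.352941^2 = 0.124567
sum(p^2) = 0.138793 + 0.075356 + 0.124567 = 0.338716
D = 1 - 0.338716 = 0.661284 ≈ 0.6613

0.6613


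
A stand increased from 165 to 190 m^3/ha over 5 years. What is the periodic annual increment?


PAI = (V2 - V1) / period = (190 - 165) / 5 = 25 / 5 = 5.00 m^3/ha/yr

5.00 m^3/ha/yr


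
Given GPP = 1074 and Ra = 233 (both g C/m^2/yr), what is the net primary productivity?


NPP = GPP - Ra = 1074 - 233 = 841 g C/m^2/yr

841 g C/m^2/yr


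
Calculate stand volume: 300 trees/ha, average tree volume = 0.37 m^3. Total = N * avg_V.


V_stand = 300 * 0.37 = 111.0 m^3/ha

111.0 m^3/ha


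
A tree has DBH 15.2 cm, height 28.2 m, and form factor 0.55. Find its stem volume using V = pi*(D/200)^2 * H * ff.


(D/200)^2 = (15.2/200)^2 = 0.076^2 = 0.005776
BA = 3.141593 * 0.005776 = 0.0181458 m^2
V = 0.0181458 * 28.2 * 0.55 = 0.281441 ≈ 0.281 m^3

0.281 m^3


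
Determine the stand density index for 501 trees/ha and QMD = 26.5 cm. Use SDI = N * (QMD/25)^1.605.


QMD/25 = 26.5/25 = 1.06
(1.06)^1.605 = exp(1.605 * ln(1.06)) = exp(1.605 * 0.0582689) = exp(0.0935216) = 1.09803
SDI = 501 * 1.09803 = 550.113 ≈ 550

550


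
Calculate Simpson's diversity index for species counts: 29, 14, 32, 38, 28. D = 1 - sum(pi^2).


Total N = 29 + 14 + 32 + 38 + 28 = 141
Per-species terms:
  p = 29/141 = 0.205674; p^2 = 0.205674^2 = 0.042302
  p = 14/141 = 0.099291; p^2 = 0.099291^2 = 0.009859
  p = 32/141 = 0.226950; p^2 = 0.226950^2 = 0.051506
  p = 38/141 = 0.269504; p^2 = 0.269504^2 = 0.072632
  p = 28/141 = 0.198582; p^2 = 0.198582^2 = 0.039435
sum(p^2) = 0.042302 + 0.009859 + 0.051506 + 0.072632 + 0.039435 = 0.215734
D = 1 - 0.215734 = 0.784266 ≈ 0.7843

0.7843


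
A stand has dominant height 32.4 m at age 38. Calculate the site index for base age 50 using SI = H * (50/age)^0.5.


50/38 = 1.31579
(1.31579)^0.5 = 1.14708
SI = 32.4 * 1.14708 = 37.1654 ≈ 37.2 m

37.2 m


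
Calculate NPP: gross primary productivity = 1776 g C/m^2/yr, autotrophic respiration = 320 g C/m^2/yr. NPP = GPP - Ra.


NPP = GPP - Ra = 1776 - 320 = 1456 g C/m^2/yr

1456 g C/m^2/yr


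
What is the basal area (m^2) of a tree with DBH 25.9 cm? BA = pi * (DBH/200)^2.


D/200 = 25.9/200 = 0.1295 m
(D/200)^2 = 0.1295^2 = 0.01677025
BA = 3.141593 * 0.01677025 = 0.0526853 ≈ 0.0527 m^2

0.0527 m^2


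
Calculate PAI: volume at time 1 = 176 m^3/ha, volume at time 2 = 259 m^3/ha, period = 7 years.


PAI = (V2 - V1) / period = (259 - 176) / 7 = 83 / 7 = 11.8571 ≈ 11.86 m^3/ha/yr

11.86 m^3/ha/yr


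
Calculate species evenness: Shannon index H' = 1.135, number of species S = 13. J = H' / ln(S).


ln(13) = 2.56495
J = H' / ln(S) = 1.135 / 2.56495 = 0.442504 ≈ 0.4425

0.4425


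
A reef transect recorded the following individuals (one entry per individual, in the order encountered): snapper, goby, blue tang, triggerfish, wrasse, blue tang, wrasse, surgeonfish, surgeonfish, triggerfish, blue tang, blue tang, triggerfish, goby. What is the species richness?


Total individuals logged = 14
Distinct species (count of individuals): snapper (1), goby (2), blue tang (4), triggerfish (3), wrasse (2), surgeonfish (2)
Species richness = number of distinct species = 6

6


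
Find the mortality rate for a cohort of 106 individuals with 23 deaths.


Mortality rate = 23 / 106 = 0.216981 ≈ 0.2170

0.2170


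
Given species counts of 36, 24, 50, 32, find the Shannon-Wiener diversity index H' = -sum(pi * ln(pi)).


Total N = 36 + 24 + 50 + 32 = 142
Per-species terms:
  p = 36/142 = 0.253521; ln(p) = -1.372309; p*ln(p) = 0.253521 * (-1.372309) = -0.347909
  p = 24/142 = 0.169014; ln(p) = -1.777774; p*ln(p) = 0.169014 * (-1.777774) = -0.300469
  p = 50/142 = 0.352113; ln(p) = -1.043803; p*ln(p) = 0.352113 * (-1.043803) = -0.367537
  p = 32/142 = 0.225352; ln(p) = -1.490092; p*ln(p) = 0.225352 * (-1.490092) = -0.335795
sum(p*ln(p)) = (-0.347909) + (-0.300469) + (-0.367537) + (-0.335795) = -1.351710
H' = -(-1.351710) = 1.351710 ≈ 1.3517

1.3517


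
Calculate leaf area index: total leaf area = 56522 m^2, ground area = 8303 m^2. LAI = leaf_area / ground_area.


LAI = 56522 / 8303 = 6.8074 ≈ 6.81

6.81
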